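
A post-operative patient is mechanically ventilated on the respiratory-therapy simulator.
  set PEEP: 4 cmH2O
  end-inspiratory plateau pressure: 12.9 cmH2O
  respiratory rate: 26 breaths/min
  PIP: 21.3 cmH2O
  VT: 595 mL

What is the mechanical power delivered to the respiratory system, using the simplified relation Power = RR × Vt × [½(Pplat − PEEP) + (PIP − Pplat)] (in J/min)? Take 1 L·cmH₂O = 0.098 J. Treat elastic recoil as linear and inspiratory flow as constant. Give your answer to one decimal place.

Per-breath work = Vt × [½(Pplat−PEEP) + (PIP−Pplat)] = 0.595 × [0.5×8.9 + 8.4] = 0.595 × 12.85 = 7.646 L·cmH2O.
Power = 26 × 7.646 = 198.8 L·cmH2O/min.
× 0.098 J/(L·cmH2O) → 19.482 J/min.

19.5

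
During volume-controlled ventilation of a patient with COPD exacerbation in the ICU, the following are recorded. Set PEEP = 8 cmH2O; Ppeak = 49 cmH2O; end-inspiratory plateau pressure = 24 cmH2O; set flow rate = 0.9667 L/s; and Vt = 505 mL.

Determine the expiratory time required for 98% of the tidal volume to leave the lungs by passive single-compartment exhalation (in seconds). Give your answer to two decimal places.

3.19

R = (PIP − Pplat)/V̇ = (49 − 24) / 0.9667 = 25.0/0.9667 = 25.861 cmH2O·s/L.
C = Vt/(Pplat − PEEP) = 505.0 / (24 − 8) = 505.0/16.0 = 31.563 mL/cmH2O.
τ = R × C = 25.861 × 0.03156 L/cmH2O = 0.8162 s.
t = −τ·ln(1 − 0.98) = −0.8162·ln(0.02) = 3.193 s.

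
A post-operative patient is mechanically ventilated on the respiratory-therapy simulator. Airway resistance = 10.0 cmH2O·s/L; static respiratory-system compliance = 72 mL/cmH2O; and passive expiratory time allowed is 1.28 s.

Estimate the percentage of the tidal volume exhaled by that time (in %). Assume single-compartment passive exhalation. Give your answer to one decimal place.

τ = R × C = 10.0 × 72 mL/cmH2O = 10.0 × 0.072 L/cmH2O = 0.72 s.
Passive exhalation: V(t)/V₀ = e^(−t/τ) = e^(−1.28/0.72) = 0.169.
Fraction exhaled = 1 − 0.169 = 0.831 → 83.1%.

83.1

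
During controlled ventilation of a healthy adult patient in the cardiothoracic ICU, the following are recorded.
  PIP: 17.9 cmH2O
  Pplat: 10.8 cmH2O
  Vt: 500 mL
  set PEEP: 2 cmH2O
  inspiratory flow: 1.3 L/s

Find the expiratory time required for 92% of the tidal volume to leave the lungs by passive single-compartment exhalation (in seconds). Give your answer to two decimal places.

0.78

R = (PIP − Pplat)/V̇ = (17.9 − 10.8) / 1.3 = 7.1/1.3 = 5.462 cmH2O·s/L.
C = Vt/(Pplat − PEEP) = 500.0 / (10.8 − 2) = 500.0/8.8 = 56.818 mL/cmH2O.
τ = R × C = 5.462 × 0.05682 L/cmH2O = 0.3104 s.
t = −τ·ln(1 − 0.92) = −0.3104·ln(0.08) = 0.784 s.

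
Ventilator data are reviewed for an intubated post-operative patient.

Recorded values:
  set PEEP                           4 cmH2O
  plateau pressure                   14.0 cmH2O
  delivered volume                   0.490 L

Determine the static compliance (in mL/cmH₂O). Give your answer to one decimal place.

Cstat = Vt / (Pplat − PEEP) = 490 / (14.0 − 4) = 490 / 10.0 = 49.0 mL/cmH2O.

49.0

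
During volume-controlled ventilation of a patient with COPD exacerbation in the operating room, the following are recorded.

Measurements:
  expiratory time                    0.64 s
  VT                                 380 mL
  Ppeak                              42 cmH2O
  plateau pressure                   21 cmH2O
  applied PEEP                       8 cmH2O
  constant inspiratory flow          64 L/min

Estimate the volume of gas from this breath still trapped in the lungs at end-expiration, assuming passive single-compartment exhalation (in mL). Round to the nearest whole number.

Flow: 64 L/min ÷ 60 = 1.0667 L/s.
R = (PIP − Pplat)/V̇ = (42 − 21) / 1.0667 = 21.0/1.0667 = 19.687 cmH2O·s/L.
C = Vt/(Pplat − PEEP) = 380.0 / (21 − 8) = 380.0/13.0 = 29.231 mL/cmH2O.
τ = R × C = 19.687 × 0.02923 L/cmH2O = 0.5755 s.
Fraction remaining = e^(−Te/τ) = e^(−0.64/0.5755) = 0.3289.
Trapped volume = 380.0 × 0.3289 = 124.98 mL.

125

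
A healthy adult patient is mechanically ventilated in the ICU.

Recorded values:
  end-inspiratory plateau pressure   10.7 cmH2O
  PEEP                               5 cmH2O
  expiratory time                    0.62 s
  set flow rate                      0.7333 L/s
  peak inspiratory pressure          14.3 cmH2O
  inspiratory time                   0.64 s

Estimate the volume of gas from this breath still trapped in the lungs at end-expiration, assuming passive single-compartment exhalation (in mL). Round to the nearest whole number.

Vt = flow × Ti = 0.7333 L/s × 0.64 s × 1000 mL/L = 469.31 mL.
R = (PIP − Pplat)/V̇ = (14.3 − 10.7) / 0.7333 = 3.6/0.7333 = 4.909 cmH2O·s/L.
C = Vt/(Pplat − PEEP) = 469.31 / (10.7 − 5) = 469.31/5.7 = 82.335 mL/cmH2O.
τ = R × C = 4.909 × 0.08234 L/cmH2O = 0.4042 s.
Fraction remaining = e^(−Te/τ) = e^(−0.62/0.4042) = 0.2157.
Trapped volume = 469.31 × 0.2157 = 101.23 mL.

101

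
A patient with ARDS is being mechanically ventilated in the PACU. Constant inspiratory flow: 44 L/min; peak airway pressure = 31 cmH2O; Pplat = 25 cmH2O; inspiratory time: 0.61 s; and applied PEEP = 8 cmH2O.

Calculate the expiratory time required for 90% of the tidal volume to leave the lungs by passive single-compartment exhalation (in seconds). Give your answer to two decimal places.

Flow: 44 L/min ÷ 60 = 0.7333 L/s.
Vt = flow × Ti = 0.7333 L/s × 0.61 s × 1000 mL/L = 447.31 mL.
R = (PIP − Pplat)/V̇ = (31 − 25) / 0.7333 = 6.0/0.7333 = 8.182 cmH2O·s/L.
C = Vt/(Pplat − PEEP) = 447.31 / (25 − 8) = 447.31/17.0 = 26.312 mL/cmH2O.
τ = R × C = 8.182 × 0.02631 L/cmH2O = 0.2153 s.
t = −τ·ln(1 − 0.90) = −0.2153·ln(0.1) = 0.4957 s.

0.50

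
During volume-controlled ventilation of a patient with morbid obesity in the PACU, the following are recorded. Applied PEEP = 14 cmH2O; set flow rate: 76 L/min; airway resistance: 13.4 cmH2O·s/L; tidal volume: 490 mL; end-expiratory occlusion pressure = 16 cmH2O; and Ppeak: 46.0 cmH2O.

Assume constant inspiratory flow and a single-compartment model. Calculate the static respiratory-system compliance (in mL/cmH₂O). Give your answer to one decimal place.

Flow: 76 L/min ÷ 60 = 1.2667 L/s.
Total PEEP = 16 cmH2O (set 14 + intrinsic 2); this is the baseline alveolar pressure.
Equation of motion (constant flow): PIP = Vt/C + R·V̇ + PEEP.
Vt/C = PIP − R·V̇ − PEEP = 46.0 − 13.4×1.2667 − 16 = 46.0 − 16.974 − 16 = 13.026 cmH2O.
C = Vt / 13.026 = 490 / 13.026 = 37.617 mL/cmH2O.

37.6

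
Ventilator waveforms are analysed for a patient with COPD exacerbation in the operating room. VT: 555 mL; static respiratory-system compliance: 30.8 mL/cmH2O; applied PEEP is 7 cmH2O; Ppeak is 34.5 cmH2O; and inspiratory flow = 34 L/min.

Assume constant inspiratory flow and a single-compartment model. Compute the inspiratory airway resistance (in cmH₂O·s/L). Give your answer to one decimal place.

Flow: 34 L/min ÷ 60 = 0.5667 L/s.
Equation of motion (constant flow): PIP = Vt/C + R·V̇ + PEEP.
R·V̇ = PIP − Vt/C − PEEP = 34.5 − 555/30.8 − 7 = 34.5 − 18.019 − 7 = 9.481 cmH2O.
R = 9.481 / 0.5667 = 16.73 cmH2O·s/L.

16.7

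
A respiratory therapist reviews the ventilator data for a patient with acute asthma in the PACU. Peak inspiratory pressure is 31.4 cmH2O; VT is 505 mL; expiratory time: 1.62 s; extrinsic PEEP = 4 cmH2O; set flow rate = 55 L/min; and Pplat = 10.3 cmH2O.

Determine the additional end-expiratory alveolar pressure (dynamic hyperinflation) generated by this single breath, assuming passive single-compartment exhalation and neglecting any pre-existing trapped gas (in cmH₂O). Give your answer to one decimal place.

Flow: 55 L/min ÷ 60 = 0.9167 L/s.
R = (PIP − Pplat)/V̇ = (31.4 − 10.3) / 0.9167 = 21.1/0.9167 = 23.017 cmH2O·s/L.
C = Vt/(Pplat − PEEP) = 505.0 / (10.3 − 4) = 505.0/6.3 = 80.159 mL/cmH2O.
τ = R × C = 23.017 × 0.08016 L/cmH2O = 1.845 s.
Fraction remaining = e^(−Te/τ) = e^(−1.62/1.845) = 0.4156; trapped volume = 505.0 × 0.4156 = 209.88 mL.
Additional alveolar pressure from trapping ≈ V_trapped / C = 209.88 / 80.159 = 2.618 cmH2O.

2.6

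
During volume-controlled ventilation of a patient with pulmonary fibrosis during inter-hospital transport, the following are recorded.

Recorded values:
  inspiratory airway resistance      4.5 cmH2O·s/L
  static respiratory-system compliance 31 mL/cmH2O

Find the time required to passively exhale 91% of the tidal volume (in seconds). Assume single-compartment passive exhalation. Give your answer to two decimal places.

τ = R × C = 4.5 × 31 mL/cmH2O = 4.5 × 0.031 L/cmH2O = 0.1395 s.
Exhaled fraction f = 1 − e^(−t/τ) → t = −τ·ln(1 − f) = −0.1395·ln(0.09) = 0.3359 s.

0.34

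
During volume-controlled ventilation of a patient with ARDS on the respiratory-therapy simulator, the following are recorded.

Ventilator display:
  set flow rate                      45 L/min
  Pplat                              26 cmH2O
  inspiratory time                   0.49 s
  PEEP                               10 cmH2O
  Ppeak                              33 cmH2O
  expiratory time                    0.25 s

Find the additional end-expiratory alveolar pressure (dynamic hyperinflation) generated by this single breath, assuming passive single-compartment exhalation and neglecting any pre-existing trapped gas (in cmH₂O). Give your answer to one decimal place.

Flow: 45 L/min ÷ 60 = 0.75 L/s.
Vt = flow × Ti = 0.75 L/s × 0.49 s × 1000 mL/L = 367.5 mL.
R = (PIP − Pplat)/V̇ = (33 − 26) / 0.75 = 7.0/0.75 = 9.333 cmH2O·s/L.
C = Vt/(Pplat − PEEP) = 367.5 / (26 − 10) = 367.5/16.0 = 22.969 mL/cmH2O.
τ = R × C = 9.333 × 0.02297 L/cmH2O = 0.2144 s.
Fraction remaining = e^(−Te/τ) = e^(−0.25/0.2144) = 0.3116; trapped volume = 367.5 × 0.3116 = 114.51 mL.
Additional alveolar pressure from trapping ≈ V_trapped / C = 114.51 / 22.969 = 4.985 cmH2O.

5.0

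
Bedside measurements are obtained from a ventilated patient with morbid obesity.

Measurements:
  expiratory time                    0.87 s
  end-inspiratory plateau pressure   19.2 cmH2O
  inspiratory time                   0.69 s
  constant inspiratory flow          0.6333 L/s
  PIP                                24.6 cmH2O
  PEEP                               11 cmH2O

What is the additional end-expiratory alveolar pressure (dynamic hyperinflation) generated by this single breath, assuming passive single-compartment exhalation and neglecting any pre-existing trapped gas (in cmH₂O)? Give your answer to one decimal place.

1.2

Vt = flow × Ti = 0.6333 L/s × 0.69 s × 1000 mL/L = 436.98 mL.
R = (PIP − Pplat)/V̇ = (24.6 − 19.2) / 0.6333 = 5.4/0.6333 = 8.527 cmH2O·s/L.
C = Vt/(Pplat − PEEP) = 436.98 / (19.2 − 11) = 436.98/8.2 = 53.29 mL/cmH2O.
τ = R × C = 8.527 × 0.05329 L/cmH2O = 0.4544 s.
Fraction remaining = e^(−Te/τ) = e^(−0.87/0.4544) = 0.1474; trapped volume = 436.98 × 0.1474 = 64.411 mL.
Additional alveolar pressure from trapping ≈ V_trapped / C = 64.411 / 53.29 = 1.209 cmH2O.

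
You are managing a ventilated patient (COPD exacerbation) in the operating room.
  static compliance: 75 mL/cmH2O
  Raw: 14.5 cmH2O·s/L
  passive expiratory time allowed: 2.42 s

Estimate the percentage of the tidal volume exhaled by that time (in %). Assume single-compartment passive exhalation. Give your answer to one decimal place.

τ = R × C = 14.5 × 75 mL/cmH2O = 14.5 × 0.075 L/cmH2O = 1.088 s.
Passive exhalation: V(t)/V₀ = e^(−t/τ) = e^(−2.42/1.088) = 0.1081.
Fraction exhaled = 1 − 0.1081 = 0.8919 → 89.19%.

89.2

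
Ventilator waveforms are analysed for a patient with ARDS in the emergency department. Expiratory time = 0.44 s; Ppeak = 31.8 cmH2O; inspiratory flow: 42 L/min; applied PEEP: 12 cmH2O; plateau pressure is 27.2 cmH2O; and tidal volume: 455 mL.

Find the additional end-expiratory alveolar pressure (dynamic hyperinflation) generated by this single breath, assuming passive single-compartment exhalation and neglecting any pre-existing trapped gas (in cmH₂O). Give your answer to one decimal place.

Flow: 42 L/min ÷ 60 = 0.7 L/s.
R = (PIP − Pplat)/V̇ = (31.8 − 27.2) / 0.7 = 4.6/0.7 = 6.571 cmH2O·s/L.
C = Vt/(Pplat − PEEP) = 455.0 / (27.2 − 12) = 455.0/15.2 = 29.934 mL/cmH2O.
τ = R × C = 6.571 × 0.02993 L/cmH2O = 0.1967 s.
Fraction remaining = e^(−Te/τ) = e^(−0.44/0.1967) = 0.1068; trapped volume = 455.0 × 0.1068 = 48.594 mL.
Additional alveolar pressure from trapping ≈ V_trapped / C = 48.594 / 29.934 = 1.623 cmH2O.

1.6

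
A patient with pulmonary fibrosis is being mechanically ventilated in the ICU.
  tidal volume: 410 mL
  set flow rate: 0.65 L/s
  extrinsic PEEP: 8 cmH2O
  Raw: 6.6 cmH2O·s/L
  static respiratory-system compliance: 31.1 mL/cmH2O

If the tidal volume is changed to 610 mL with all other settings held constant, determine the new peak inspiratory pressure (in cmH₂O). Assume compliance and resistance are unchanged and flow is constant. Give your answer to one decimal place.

PIP = Vt/C + R·V̇ + PEEP (constant-flow equation of motion).
Only the elastic term changes: ΔPIP = ΔVt / C = (610 − 410) / 31.1 = 6.431 cmH2O.
Original PIP = 410/31.1 + 6.6×0.65 + 8 = 25.473 cmH2O; new PIP = 25.473 + (6.431) = 31.904 cmH2O.

31.9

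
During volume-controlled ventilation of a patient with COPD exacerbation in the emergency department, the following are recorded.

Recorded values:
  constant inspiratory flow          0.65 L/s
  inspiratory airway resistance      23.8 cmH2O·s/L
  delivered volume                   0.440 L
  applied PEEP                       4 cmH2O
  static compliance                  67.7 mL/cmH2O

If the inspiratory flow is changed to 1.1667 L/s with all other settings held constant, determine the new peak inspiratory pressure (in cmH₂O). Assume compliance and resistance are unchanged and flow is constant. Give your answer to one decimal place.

38.3

PIP = Vt/C + R·V̇ + PEEP (constant-flow equation of motion).
Only the resistive term changes: ΔPIP = R × ΔV̇ = 23.8 × (1.1667 − 0.65) = 23.8 × 0.5167 = 12.297 cmH2O.
Original PIP = 440/67.7 + 23.8×0.65 + 4 = 25.969 cmH2O; new PIP = 25.969 + (12.297) = 38.266 cmH2O.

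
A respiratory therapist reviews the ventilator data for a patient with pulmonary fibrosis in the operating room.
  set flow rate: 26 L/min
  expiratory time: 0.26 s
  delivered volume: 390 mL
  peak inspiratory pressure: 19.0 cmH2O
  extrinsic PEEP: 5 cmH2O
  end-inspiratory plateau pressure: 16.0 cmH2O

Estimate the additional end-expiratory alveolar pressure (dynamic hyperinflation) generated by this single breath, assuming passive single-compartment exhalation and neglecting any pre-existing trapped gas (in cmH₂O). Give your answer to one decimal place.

Flow: 26 L/min ÷ 60 = 0.4333 L/s.
R = (PIP − Pplat)/V̇ = (19.0 − 16.0) / 0.4333 = 3.0/0.4333 = 6.924 cmH2O·s/L.
C = Vt/(Pplat − PEEP) = 390.0 / (16.0 − 5) = 390.0/11.0 = 35.455 mL/cmH2O.
τ = R × C = 6.924 × 0.03546 L/cmH2O = 0.2455 s.
Fraction remaining = e^(−Te/τ) = e^(−0.26/0.2455) = 0.3468; trapped volume = 390.0 × 0.3468 = 135.25 mL.
Additional alveolar pressure from trapping ≈ V_trapped / C = 135.25 / 35.455 = 3.815 cmH2O.

3.8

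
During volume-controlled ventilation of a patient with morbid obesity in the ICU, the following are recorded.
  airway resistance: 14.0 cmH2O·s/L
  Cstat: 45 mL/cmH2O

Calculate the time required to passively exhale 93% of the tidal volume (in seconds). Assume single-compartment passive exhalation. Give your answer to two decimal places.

τ = R × C = 14.0 × 45 mL/cmH2O = 14.0 × 0.045 L/cmH2O = 0.63 s.
Exhaled fraction f = 1 − e^(−t/τ) → t = −τ·ln(1 − f) = −0.63·ln(0.07) = 1.675 s.

1.68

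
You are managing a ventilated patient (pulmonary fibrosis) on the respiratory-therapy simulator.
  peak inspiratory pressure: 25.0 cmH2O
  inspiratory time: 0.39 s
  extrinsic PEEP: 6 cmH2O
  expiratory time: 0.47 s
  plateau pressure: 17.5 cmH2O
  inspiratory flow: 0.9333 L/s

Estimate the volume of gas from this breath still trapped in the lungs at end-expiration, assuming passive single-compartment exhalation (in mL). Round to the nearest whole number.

57

Vt = flow × Ti = 0.9333 L/s × 0.39 s × 1000 mL/L = 363.99 mL.
R = (PIP − Pplat)/V̇ = (25.0 − 17.5) / 0.9333 = 7.5/0.9333 = 8.036 cmH2O·s/L.
C = Vt/(Pplat − PEEP) = 363.99 / (17.5 − 6) = 363.99/11.5 = 31.651 mL/cmH2O.
τ = R × C = 8.036 × 0.03165 L/cmH2O = 0.2543 s.
Fraction remaining = e^(−Te/τ) = e^(−0.47/0.2543) = 0.1575.
Trapped volume = 363.99 × 0.1575 = 57.328 mL.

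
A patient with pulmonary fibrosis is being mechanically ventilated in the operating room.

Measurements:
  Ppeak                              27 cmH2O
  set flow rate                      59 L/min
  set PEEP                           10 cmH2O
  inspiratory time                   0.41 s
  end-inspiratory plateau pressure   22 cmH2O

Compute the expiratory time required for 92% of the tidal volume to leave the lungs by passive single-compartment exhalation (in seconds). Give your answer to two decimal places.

Flow: 59 L/min ÷ 60 = 0.9833 L/s.
Vt = flow × Ti = 0.9833 L/s × 0.41 s × 1000 mL/L = 403.15 mL.
R = (PIP − Pplat)/V̇ = (27 − 22) / 0.9833 = 5.0/0.9833 = 5.085 cmH2O·s/L.
C = Vt/(Pplat − PEEP) = 403.15 / (22 − 10) = 403.15/12.0 = 33.596 mL/cmH2O.
τ = R × C = 5.085 × 0.0336 L/cmH2O = 0.1709 s.
t = −τ·ln(1 − 0.92) = −0.1709·ln(0.08) = 0.4316 s.

0.43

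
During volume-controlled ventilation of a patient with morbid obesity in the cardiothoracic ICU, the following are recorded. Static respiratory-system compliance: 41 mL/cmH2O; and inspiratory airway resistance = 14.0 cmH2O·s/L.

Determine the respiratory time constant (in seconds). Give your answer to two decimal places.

0.57

τ = R × C = 14.0 × 41 mL/cmH2O = 14.0 × 0.041 L/cmH2O = 0.574 s.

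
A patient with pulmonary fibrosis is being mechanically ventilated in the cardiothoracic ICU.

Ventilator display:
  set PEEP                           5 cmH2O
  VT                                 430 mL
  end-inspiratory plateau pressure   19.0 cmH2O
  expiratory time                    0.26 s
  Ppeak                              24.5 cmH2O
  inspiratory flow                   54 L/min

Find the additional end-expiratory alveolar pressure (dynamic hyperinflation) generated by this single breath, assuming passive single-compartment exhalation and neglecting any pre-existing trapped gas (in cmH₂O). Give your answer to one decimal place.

Flow: 54 L/min ÷ 60 = 0.9 L/s.
R = (PIP − Pplat)/V̇ = (24.5 − 19.0) / 0.9 = 5.5/0.9 = 6.111 cmH2O·s/L.
C = Vt/(Pplat − PEEP) = 430.0 / (19.0 − 5) = 430.0/14.0 = 30.714 mL/cmH2O.
τ = R × C = 6.111 × 0.03071 L/cmH2O = 0.1877 s.
Fraction remaining = e^(−Te/τ) = e^(−0.26/0.1877) = 0.2503; trapped volume = 430.0 × 0.2503 = 107.63 mL.
Additional alveolar pressure from trapping ≈ V_trapped / C = 107.63 / 30.714 = 3.504 cmH2O.

3.5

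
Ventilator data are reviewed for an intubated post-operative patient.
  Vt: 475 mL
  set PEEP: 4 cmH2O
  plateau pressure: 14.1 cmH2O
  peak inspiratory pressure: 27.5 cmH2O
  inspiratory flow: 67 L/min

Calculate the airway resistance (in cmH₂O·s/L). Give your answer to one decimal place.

Flow: 67 L/min ÷ 60 = 1.1167 L/s.
Raw = (PIP − Pplat) / flow = (27.5 − 14.1) / 1.1167 = 13.4 / 1.1167 = 12.0 cmH2O·s/L.

12.0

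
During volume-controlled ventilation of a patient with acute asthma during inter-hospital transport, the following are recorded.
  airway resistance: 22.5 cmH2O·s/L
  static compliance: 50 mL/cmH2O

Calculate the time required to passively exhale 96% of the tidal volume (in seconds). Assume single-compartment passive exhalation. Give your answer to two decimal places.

3.62

τ = R × C = 22.5 × 50 mL/cmH2O = 22.5 × 0.050 L/cmH2O = 1.125 s.
Exhaled fraction f = 1 − e^(−t/τ) → t = −τ·ln(1 − f) = −1.125·ln(0.04) = 3.621 s.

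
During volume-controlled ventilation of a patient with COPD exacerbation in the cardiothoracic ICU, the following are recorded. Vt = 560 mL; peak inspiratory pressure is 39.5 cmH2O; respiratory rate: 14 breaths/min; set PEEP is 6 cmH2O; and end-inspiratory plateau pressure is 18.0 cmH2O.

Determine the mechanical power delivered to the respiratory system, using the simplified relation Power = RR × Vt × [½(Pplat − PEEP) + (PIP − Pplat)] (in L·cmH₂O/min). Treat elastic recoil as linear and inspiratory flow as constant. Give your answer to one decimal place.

215.6

Per-breath work = Vt × [½(Pplat−PEEP) + (PIP−Pplat)] = 0.560 × [0.5×12.0 + 21.5] = 0.560 × 27.5 = 15.4 L·cmH2O.
Power = 14 × 15.4 = 215.6 L·cmH2O/min.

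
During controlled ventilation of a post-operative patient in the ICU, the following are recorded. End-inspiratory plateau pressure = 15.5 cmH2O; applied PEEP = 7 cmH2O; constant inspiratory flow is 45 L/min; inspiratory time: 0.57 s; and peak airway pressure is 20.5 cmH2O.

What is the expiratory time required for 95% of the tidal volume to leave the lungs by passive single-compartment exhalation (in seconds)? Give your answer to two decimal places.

1.00

Flow: 45 L/min ÷ 60 = 0.75 L/s.
Vt = flow × Ti = 0.75 L/s × 0.57 s × 1000 mL/L = 427.5 mL.
R = (PIP − Pplat)/V̇ = (20.5 − 15.5) / 0.75 = 5.0/0.75 = 6.667 cmH2O·s/L.
C = Vt/(Pplat − PEEP) = 427.5 / (15.5 − 7) = 427.5/8.5 = 50.294 mL/cmH2O.
τ = R × C = 6.667 × 0.05029 L/cmH2O = 0.3353 s.
t = −τ·ln(1 − 0.95) = −0.3353·ln(0.05) = 1.004 s.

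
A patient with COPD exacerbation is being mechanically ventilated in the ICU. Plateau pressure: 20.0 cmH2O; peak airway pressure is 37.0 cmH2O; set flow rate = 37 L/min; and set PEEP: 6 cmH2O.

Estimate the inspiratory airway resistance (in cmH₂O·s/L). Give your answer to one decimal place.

Flow: 37 L/min ÷ 60 = 0.6167 L/s.
Raw = (PIP − Pplat) / flow = (37.0 − 20.0) / 0.6167 = 17.0 / 0.6167 = 27.566 cmH2O·s/L.

27.6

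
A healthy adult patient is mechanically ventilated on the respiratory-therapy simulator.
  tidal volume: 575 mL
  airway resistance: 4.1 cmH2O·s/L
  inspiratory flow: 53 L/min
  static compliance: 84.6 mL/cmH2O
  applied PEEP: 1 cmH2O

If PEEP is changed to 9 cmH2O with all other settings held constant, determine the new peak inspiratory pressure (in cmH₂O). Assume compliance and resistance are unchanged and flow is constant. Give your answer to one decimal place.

Flow: 53 L/min ÷ 60 = 0.8833 L/s.
PIP = Vt/C + R·V̇ + PEEP (constant-flow equation of motion).
Only the baseline term changes: ΔPIP = ΔPEEP = 9 − 1 = 8.0 cmH2O.
Original PIP = 575/84.6 + 4.1×0.8833 + 1 = 11.418 cmH2O; new PIP = 11.418 + (8.0) = 19.418 cmH2O.

19.4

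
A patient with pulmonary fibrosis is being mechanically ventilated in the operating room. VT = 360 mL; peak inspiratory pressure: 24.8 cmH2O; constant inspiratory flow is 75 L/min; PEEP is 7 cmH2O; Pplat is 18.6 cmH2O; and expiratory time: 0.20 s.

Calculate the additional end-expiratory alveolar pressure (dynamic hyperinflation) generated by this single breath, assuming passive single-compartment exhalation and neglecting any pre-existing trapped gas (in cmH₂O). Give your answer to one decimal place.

3.2

Flow: 75 L/min ÷ 60 = 1.25 L/s.
R = (PIP − Pplat)/V̇ = (24.8 − 18.6) / 1.25 = 6.2/1.25 = 4.96 cmH2O·s/L.
C = Vt/(Pplat − PEEP) = 360.0 / (18.6 − 7) = 360.0/11.6 = 31.034 mL/cmH2O.
τ = R × C = 4.96 × 0.03103 L/cmH2O = 0.1539 s.
Fraction remaining = e^(−Te/τ) = e^(−0.20/0.1539) = 0.2727; trapped volume = 360.0 × 0.2727 = 98.172 mL.
Additional alveolar pressure from trapping ≈ V_trapped / C = 98.172 / 31.034 = 3.163 cmH2O.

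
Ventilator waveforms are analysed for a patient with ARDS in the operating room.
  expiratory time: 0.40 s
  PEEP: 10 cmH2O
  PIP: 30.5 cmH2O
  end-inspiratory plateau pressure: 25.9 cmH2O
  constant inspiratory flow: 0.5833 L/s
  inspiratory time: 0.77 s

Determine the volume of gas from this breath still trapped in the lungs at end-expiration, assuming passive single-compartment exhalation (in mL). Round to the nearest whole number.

75

Vt = flow × Ti = 0.5833 L/s × 0.77 s × 1000 mL/L = 449.14 mL.
R = (PIP − Pplat)/V̇ = (30.5 − 25.9) / 0.5833 = 4.6/0.5833 = 7.886 cmH2O·s/L.
C = Vt/(Pplat − PEEP) = 449.14 / (25.9 − 10) = 449.14/15.9 = 28.248 mL/cmH2O.
τ = R × C = 7.886 × 0.02825 L/cmH2O = 0.2228 s.
Fraction remaining = e^(−Te/τ) = e^(−0.40/0.2228) = 0.1661.
Trapped volume = 449.14 × 0.1661 = 74.602 mL.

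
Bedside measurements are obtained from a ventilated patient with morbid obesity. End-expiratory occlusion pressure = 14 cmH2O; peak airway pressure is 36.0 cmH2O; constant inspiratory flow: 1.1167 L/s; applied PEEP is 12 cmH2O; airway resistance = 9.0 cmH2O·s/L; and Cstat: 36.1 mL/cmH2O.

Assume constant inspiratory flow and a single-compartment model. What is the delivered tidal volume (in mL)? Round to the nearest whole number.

Total PEEP = 14 cmH2O (set 12 + intrinsic 2); this is the baseline alveolar pressure.
Equation of motion (constant flow): PIP = Vt/C + R·V̇ + PEEP.
Vt/C = PIP − R·V̇ − PEEP = 36.0 − 10.05 − 14 = 11.95 cmH2O.
Vt = C × 11.95 = 36.1 × 11.95 = 431.4 mL.

431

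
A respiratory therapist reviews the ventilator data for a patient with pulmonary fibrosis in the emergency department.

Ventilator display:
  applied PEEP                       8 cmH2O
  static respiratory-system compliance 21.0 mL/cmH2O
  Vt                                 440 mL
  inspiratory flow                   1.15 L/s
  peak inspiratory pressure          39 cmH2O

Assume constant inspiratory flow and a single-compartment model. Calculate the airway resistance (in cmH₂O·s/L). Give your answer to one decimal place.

Equation of motion (constant flow): PIP = Vt/C + R·V̇ + PEEP.
R·V̇ = PIP − Vt/C − PEEP = 39 − 440/21.0 − 8 = 39 − 20.952 − 8 = 10.048 cmH2O.
R = 10.048 / 1.15 = 8.737 cmH2O·s/L.

8.7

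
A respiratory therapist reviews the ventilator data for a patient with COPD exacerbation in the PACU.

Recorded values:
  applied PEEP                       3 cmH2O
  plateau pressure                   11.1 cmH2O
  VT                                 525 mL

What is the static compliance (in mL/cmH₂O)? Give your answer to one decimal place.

64.8

Cstat = Vt / (Pplat − PEEP) = 525 / (11.1 − 3) = 525 / 8.1 = 64.815 mL/cmH2O.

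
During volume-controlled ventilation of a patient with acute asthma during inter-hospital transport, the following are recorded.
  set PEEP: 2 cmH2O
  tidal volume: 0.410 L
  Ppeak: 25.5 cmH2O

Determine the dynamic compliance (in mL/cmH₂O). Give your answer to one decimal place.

Dynamic compliance = Vt / (PIP − PEEP) = 410 / (25.5 − 2) = 410 / 23.5 = 17.447 mL/cmH2O.

17.4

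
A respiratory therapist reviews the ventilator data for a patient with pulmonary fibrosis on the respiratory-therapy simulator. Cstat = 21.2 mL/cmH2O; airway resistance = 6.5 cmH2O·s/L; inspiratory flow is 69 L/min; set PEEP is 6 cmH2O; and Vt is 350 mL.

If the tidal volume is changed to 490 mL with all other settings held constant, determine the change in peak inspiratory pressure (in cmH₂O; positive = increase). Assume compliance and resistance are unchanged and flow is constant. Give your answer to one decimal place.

PIP = Vt/C + R·V̇ + PEEP (constant-flow equation of motion).
Only the elastic term changes: ΔPIP = ΔVt / C = (490 − 350) / 21.2 = 6.604 cmH2O.

6.6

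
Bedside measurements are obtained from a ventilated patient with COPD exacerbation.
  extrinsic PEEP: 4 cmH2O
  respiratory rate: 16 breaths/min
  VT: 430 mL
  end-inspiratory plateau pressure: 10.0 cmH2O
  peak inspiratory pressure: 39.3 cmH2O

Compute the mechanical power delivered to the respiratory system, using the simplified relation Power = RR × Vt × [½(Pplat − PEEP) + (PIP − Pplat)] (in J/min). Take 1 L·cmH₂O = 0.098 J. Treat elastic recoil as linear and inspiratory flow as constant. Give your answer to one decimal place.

Per-breath work = Vt × [½(Pplat−PEEP) + (PIP−Pplat)] = 0.430 × [0.5×6.0 + 29.3] = 0.430 × 32.3 = 13.889 L·cmH2O.
Power = 16 × 13.889 = 222.22 L·cmH2O/min.
× 0.098 J/(L·cmH2O) → 21.778 J/min.

21.8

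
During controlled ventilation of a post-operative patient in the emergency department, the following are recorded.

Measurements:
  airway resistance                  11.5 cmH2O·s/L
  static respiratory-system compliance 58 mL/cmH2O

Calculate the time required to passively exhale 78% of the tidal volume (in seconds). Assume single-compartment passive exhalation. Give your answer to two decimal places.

1.01

τ = R × C = 11.5 × 58 mL/cmH2O = 11.5 × 0.058 L/cmH2O = 0.667 s.
Exhaled fraction f = 1 − e^(−t/τ) → t = −τ·ln(1 − f) = −0.667·ln(0.22) = 1.01 s.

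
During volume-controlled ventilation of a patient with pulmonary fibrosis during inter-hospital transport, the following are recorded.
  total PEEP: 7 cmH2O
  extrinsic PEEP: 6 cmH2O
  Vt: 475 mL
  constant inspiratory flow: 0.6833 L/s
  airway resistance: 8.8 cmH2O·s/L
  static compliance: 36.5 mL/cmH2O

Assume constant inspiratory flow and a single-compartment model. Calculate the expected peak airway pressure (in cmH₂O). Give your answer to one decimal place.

Total PEEP = 7 cmH2O (set 6 + intrinsic 1); this is the baseline alveolar pressure.
Equation of motion (constant flow): PIP = Vt/C + R·V̇ + PEEP.
PIP = 475/36.5 + 8.8×0.6833 + 7 = 13.014 + 6.013 + 7 = 26.027 cmH2O.

26.0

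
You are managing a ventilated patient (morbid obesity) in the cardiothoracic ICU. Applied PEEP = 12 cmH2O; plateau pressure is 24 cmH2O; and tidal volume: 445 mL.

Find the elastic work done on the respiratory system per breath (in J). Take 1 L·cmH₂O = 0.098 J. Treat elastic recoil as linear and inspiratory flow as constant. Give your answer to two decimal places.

0.26

Elastic work ≈ ½ × (Pplat − PEEP) × Vt = 0.5 × (24 − 12) × 0.445 L = 0.5 × 12.0 × 0.445 = 2.67 L·cmH2O.
× 0.098 J/(L·cmH2O) → 0.2617 J.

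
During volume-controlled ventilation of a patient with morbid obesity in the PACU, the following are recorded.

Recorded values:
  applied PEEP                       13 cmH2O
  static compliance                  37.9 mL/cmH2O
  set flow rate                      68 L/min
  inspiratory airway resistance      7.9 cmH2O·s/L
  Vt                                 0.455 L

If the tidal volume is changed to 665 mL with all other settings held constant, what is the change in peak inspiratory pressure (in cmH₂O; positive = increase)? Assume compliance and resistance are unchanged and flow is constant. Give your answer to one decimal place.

PIP = Vt/C + R·V̇ + PEEP (constant-flow equation of motion).
Only the elastic term changes: ΔPIP = ΔVt / C = (665 − 455) / 37.9 = 5.541 cmH2O.

5.5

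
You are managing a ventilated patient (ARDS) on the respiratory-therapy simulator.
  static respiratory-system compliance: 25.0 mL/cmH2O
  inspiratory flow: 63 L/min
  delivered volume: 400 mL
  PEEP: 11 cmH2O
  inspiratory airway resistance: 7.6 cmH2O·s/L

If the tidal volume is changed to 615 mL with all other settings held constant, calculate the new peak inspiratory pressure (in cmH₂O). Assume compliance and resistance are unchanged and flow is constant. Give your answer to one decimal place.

43.6

Flow: 63 L/min ÷ 60 = 1.05 L/s.
PIP = Vt/C + R·V̇ + PEEP (constant-flow equation of motion).
Only the elastic term changes: ΔPIP = ΔVt / C = (615 − 400) / 25.0 = 8.6 cmH2O.
Original PIP = 400/25.0 + 7.6×1.05 + 11 = 34.98 cmH2O; new PIP = 34.98 + (8.6) = 43.58 cmH2O.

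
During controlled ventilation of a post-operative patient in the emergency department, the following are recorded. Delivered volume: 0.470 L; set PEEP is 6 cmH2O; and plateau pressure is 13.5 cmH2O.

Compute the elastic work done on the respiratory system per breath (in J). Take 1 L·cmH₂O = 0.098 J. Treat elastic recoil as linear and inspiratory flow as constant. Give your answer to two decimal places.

Elastic work ≈ ½ × (Pplat − PEEP) × Vt = 0.5 × (13.5 − 6) × 0.470 L = 0.5 × 7.5 × 0.470 = 1.763 L·cmH2O.
× 0.098 J/(L·cmH2O) → 0.1728 J.

0.17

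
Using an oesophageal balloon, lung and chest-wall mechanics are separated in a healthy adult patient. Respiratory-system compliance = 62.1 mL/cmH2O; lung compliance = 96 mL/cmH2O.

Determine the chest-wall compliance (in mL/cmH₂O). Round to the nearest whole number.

176

1/Ccw = 1/Crs − 1/CL.
1/Ccw = 1/62.1 − 1/96 = 0.005686.
Ccw = 175.87 mL/cmH2O.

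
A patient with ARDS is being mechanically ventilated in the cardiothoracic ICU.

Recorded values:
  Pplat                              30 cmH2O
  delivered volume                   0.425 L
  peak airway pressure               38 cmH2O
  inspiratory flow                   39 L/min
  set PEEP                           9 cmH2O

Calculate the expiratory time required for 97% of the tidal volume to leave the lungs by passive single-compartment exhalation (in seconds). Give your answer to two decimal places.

0.87

Flow: 39 L/min ÷ 60 = 0.65 L/s.
R = (PIP − Pplat)/V̇ = (38 − 30) / 0.65 = 8.0/0.65 = 12.308 cmH2O·s/L.
C = Vt/(Pplat − PEEP) = 425.0 / (30 − 9) = 425.0/21.0 = 20.238 mL/cmH2O.
τ = R × C = 12.308 × 0.02024 L/cmH2O = 0.2491 s.
t = −τ·ln(1 − 0.97) = −0.2491·ln(0.03) = 0.8735 s.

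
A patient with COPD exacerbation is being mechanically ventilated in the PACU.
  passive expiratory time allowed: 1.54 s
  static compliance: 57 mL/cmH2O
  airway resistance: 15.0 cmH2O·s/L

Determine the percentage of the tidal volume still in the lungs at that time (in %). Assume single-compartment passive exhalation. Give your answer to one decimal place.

τ = R × C = 15.0 × 57 mL/cmH2O = 15.0 × 0.057 L/cmH2O = 0.855 s.
Passive exhalation: V(t)/V₀ = e^(−t/τ) = e^(−1.54/0.855) = 0.1651.
Fraction remaining = 0.1651 → 16.51%.

16.5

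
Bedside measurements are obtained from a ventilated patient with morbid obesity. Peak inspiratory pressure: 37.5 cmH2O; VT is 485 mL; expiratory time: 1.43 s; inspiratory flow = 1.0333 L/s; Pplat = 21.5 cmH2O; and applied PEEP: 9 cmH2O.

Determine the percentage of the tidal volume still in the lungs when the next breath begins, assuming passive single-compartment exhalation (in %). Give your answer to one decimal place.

R = (PIP − Pplat)/V̇ = (37.5 − 21.5) / 1.0333 = 16.0/1.0333 = 15.484 cmH2O·s/L.
C = Vt/(Pplat − PEEP) = 485.0 / (21.5 − 9) = 485.0/12.5 = 38.8 mL/cmH2O.
τ = R × C = 15.484 × 0.0388 L/cmH2O = 0.6008 s.
Fraction remaining at end-expiration = e^(−Te/τ) = e^(−1.43/0.6008) = 0.09254 → 9.254%.

9.3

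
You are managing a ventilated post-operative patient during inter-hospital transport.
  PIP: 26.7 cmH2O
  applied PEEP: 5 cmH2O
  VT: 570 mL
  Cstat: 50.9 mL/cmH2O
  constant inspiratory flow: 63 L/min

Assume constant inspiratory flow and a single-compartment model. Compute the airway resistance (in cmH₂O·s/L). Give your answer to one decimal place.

Flow: 63 L/min ÷ 60 = 1.05 L/s.
Equation of motion (constant flow): PIP = Vt/C + R·V̇ + PEEP.
R·V̇ = PIP − Vt/C − PEEP = 26.7 − 570/50.9 − 5 = 26.7 − 11.198 − 5 = 10.502 cmH2O.
R = 10.502 / 1.05 = 10.002 cmH2O·s/L.

10.0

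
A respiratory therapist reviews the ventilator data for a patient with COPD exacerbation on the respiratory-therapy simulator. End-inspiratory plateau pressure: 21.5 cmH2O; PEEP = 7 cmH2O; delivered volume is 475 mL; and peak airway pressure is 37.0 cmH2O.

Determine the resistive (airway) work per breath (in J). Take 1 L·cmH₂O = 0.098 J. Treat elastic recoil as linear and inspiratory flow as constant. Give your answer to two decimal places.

0.72

With constant inspiratory flow the resistive pressure is constant at PIP − Pplat = 37.0 − 21.5 = 15.5 cmH2O, so resistive work = 15.5 × 0.475 = 7.363 L·cmH2O.
× 0.098 J/(L·cmH2O) → 0.7216 J.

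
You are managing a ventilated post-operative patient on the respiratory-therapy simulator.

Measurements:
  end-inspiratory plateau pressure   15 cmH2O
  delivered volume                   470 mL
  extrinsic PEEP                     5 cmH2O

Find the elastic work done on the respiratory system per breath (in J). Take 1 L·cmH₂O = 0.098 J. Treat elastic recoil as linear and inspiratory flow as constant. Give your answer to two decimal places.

0.23

Elastic work ≈ ½ × (Pplat − PEEP) × Vt = 0.5 × (15 − 5) × 0.470 L = 0.5 × 10.0 × 0.470 = 2.35 L·cmH2O.
× 0.098 J/(L·cmH2O) → 0.2303 J.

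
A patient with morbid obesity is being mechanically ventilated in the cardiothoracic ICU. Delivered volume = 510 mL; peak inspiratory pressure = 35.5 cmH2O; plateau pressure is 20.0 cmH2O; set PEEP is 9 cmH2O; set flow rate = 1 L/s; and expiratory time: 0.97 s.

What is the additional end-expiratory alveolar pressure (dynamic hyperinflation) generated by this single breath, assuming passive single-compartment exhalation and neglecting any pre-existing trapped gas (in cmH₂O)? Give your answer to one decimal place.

2.9

R = (PIP − Pplat)/V̇ = (35.5 − 20.0) / 1 = 15.5/1 = 15.5 cmH2O·s/L.
C = Vt/(Pplat − PEEP) = 510.0 / (20.0 − 9) = 510.0/11.0 = 46.364 mL/cmH2O.
τ = R × C = 15.5 × 0.04636 L/cmH2O = 0.7186 s.
Fraction remaining = e^(−Te/τ) = e^(−0.97/0.7186) = 0.2593; trapped volume = 510.0 × 0.2593 = 132.24 mL.
Additional alveolar pressure from trapping ≈ V_trapped / C = 132.24 / 46.364 = 2.852 cmH2O.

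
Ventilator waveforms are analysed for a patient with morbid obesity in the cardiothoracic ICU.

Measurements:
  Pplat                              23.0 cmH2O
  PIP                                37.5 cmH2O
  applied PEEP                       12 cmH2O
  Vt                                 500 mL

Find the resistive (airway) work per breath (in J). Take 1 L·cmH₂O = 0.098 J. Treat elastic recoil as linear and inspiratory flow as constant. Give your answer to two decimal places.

With constant inspiratory flow the resistive pressure is constant at PIP − Pplat = 37.5 − 23.0 = 14.5 cmH2O, so resistive work = 14.5 × 0.500 = 7.25 L·cmH2O.
× 0.098 J/(L·cmH2O) → 0.7105 J.

0.71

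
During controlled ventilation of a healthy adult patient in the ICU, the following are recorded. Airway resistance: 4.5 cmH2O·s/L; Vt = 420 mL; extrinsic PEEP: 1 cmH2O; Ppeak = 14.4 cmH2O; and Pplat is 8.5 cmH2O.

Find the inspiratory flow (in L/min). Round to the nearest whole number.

79

flow = (PIP − Pplat) / Raw = (14.4 − 8.5) / 4.5 = 1.311 L/s × 60 = 78.66 L/min.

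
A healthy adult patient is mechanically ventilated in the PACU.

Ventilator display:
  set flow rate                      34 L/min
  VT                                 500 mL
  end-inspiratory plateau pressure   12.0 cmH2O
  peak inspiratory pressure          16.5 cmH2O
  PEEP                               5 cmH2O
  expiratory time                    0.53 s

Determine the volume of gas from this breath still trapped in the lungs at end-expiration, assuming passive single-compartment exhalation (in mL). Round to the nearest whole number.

196

Flow: 34 L/min ÷ 60 = 0.5667 L/s.
R = (PIP − Pplat)/V̇ = (16.5 − 12.0) / 0.5667 = 4.5/0.5667 = 7.941 cmH2O·s/L.
C = Vt/(Pplat − PEEP) = 500.0 / (12.0 − 5) = 500.0/7.0 = 71.429 mL/cmH2O.
τ = R × C = 7.941 × 0.07143 L/cmH2O = 0.5672 s.
Fraction remaining = e^(−Te/τ) = e^(−0.53/0.5672) = 0.3928.
Trapped volume = 500.0 × 0.3928 = 196.4 mL.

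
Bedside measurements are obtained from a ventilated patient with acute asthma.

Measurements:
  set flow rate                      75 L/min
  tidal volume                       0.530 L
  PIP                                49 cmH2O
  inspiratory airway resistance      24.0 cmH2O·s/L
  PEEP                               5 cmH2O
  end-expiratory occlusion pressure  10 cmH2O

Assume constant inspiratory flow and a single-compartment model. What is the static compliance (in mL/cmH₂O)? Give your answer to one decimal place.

58.9

Flow: 75 L/min ÷ 60 = 1.25 L/s.
Total PEEP = 10 cmH2O (set 5 + intrinsic 5); this is the baseline alveolar pressure.
Equation of motion (constant flow): PIP = Vt/C + R·V̇ + PEEP.
Vt/C = PIP − R·V̇ − PEEP = 49 − 24.0×1.25 − 10 = 49 − 30.0 − 10 = 9.0 cmH2O.
C = Vt / 9.0 = 530 / 9.0 = 58.889 mL/cmH2O.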